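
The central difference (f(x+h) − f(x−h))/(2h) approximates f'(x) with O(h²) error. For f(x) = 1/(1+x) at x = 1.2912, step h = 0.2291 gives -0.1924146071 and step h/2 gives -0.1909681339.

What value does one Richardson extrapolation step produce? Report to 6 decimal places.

-0.190486

Error is O(h^2); halving h shrinks it by 2^2 = 4.
4*(-0.1909681339) = -0.7638725356; (-0.7638725356) − (-0.1924146071) = -0.5714579285
(4*(-0.1909681339) − (-0.1924146071))/(4 − 1) = -0.1904859762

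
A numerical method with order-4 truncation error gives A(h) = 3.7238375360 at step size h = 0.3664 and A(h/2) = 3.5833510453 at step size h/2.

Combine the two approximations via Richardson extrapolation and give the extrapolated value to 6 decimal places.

r = 4, so 2^r = 16.
16×3.5833510453 = 57.3336167248; 57.3336167248 − 3.7238375360 = 53.6097791888
Denominator 16 − 1 = 15.
So the Richardson estimate is 3.5739852793.

3.573985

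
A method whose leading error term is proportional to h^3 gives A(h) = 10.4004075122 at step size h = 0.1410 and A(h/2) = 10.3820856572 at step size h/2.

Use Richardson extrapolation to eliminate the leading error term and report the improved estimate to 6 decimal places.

10.379468

Method order is 3; weight 2^3 = 8.
Numerator 8·A(h/2) − A(h) = 8·10.3820856572 − 10.4004075122 = 72.6562777454
Denominator 8 − 1 = 7.
(8·10.3820856572 − 10.4004075122)/(8 − 1) = 10.3794682493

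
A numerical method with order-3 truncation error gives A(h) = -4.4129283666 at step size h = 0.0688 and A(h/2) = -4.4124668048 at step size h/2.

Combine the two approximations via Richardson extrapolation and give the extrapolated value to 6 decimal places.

-4.412401

The method has order 3: 2^3 = 8.
Numerator 8*A(h/2) − A(h) = 8*(-4.4124668048) − (-4.4129283666) = -30.8868060718
Denominator 8 − 1 = 7.
Result: -4.4124008674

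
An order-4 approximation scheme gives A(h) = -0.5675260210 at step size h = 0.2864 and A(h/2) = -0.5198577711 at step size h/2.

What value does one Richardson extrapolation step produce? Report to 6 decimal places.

Order 4 gives 2^r = 16 and 2^r − 1 = 15.
16 × (-0.5198577711) − (-0.5675260210) = -7.7501983166
Divide by 2^4 − 1 = 15.
R = (-7.7501983166)/15 = -0.5166798878

-0.516680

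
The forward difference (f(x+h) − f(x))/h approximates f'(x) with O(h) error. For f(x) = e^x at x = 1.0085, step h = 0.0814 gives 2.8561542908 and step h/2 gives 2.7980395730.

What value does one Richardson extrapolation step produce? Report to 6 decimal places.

The method has order 1: 2^1 = 2.
Weighted: 5.5960791460 − 2.8561542908 = 2.7399248552
2.7399248552 ÷ 1 = 2.7399248552
Shift from A(h/2): −0.0581147178.

2.739925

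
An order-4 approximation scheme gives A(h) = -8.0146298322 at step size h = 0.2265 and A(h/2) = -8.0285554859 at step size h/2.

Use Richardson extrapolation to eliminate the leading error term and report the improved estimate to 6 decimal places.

-8.029484

The method has order 4: 2^4 = 16.
2^4 × A(h/2) = -128.4568877744; minus A(h) gives -120.4422579422.
(-120.4422579422) ÷ 15 = -8.0294838628
Gap between inputs: 1.393e-02; correction applied: −0.0009283769.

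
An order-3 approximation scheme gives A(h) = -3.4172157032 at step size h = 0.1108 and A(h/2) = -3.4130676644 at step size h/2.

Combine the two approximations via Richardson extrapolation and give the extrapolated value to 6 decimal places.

-3.412475

With r = 3 the leading error scales as h^3, so the weight is 2^3 = 8.
Top: 8(-3.4130676644) − (-3.4172157032) = -23.8873256120
Extrapolated: (-23.8873256120) / 7 = -3.4124750874
Shift from A(h/2): +0.0005925770.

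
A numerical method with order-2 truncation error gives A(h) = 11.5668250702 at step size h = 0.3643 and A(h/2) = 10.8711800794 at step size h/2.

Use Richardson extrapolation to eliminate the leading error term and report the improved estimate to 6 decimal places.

10.639298

Method order is 2; weight 2^2 = 4.
Numerator 4 × A(h/2) − A(h) = 4 × 10.8711800794 − 11.5668250702 = 31.9178952474
Denominator 4 − 1 = 3.
Result: 10.6392984158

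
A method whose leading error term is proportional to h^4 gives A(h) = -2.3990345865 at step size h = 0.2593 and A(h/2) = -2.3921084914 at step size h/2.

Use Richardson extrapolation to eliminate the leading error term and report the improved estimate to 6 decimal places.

-2.391647

Order 4 gives 2^r = 16 and 2^r − 1 = 15.
Top: 16(-2.3921084914) − (-2.3990345865) = -35.8747012759
Divide by 2^4 − 1 = 15.
(-35.8747012759) ÷ 15 = -2.3916467517
Shift from A(h/2): +0.0004617397.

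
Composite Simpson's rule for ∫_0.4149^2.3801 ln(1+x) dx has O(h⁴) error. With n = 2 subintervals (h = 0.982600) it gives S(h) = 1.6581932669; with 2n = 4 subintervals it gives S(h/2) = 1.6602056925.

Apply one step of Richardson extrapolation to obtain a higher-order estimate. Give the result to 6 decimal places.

The method has order 4: 2^4 = 16.
16·1.6602056925 = 26.5632910800; subtract 1.6581932669 → 24.9050978131
Divide by 2^4 − 1 = 15.
So the Richardson estimate is 1.6603398542.

1.660340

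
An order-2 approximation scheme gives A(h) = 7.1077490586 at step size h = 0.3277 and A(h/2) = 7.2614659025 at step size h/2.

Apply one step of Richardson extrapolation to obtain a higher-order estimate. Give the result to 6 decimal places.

7.312705

Error is O(h^2); halving h shrinks it by 2^2 = 4.
A(h/2) − A(h) = 7.2614659025 − 7.1077490586 = 0.1537168439
Divide by 2^2 − 1 = 3: 0.1537168439/3 = 0.0512389480
R = 7.2614659025 + 0.0512389480 = 7.3127048505
Gap between inputs: 1.537e-01; correction applied: +0.0512389480.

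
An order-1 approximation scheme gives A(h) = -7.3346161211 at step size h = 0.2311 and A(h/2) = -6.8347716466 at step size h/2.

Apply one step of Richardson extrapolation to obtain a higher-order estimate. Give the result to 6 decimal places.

-6.334927

Leading term ∝ h^1; use weight 2 = 2^1.
A(h/2) − A(h) = -6.8347716466 − (-7.3346161211) = 0.4998444745
Divide by 2^1 − 1 = 1: 0.4998444745/1 = 0.4998444745
R = A(h/2) + (A(h/2) − A(h))/1 = -6.8347716466 + 0.4998444745 = -6.3349271721
Correction |R − A(h/2)| = 4.998e-01; gap |A(h/2) − A(h)| = 4.998e-01.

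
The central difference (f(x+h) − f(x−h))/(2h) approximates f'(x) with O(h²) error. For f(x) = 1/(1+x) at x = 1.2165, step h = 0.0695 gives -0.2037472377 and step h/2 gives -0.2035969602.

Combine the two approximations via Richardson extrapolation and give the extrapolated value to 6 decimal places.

-0.203547

r = 2: numerator weight 4, denominator 3.
Difference of the inputs: -0.2035969602 − (-0.2037472377) = 0.0001502775
Correction (A(h/2) − A(h))/(4 − 1) = 0.0001502775/3 = 0.0000500925
R = A(h/2) + (A(h/2) − A(h))/3 = -0.2035969602 + 0.0000500925 = -0.2035468677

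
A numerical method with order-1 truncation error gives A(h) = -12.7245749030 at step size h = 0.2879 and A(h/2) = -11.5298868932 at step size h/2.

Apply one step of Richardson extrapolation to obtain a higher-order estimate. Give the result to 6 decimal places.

With r = 1 the leading error scales as h^1, so the weight is 2^1 = 2.
Top: 2(-11.5298868932) − (-12.7245749030) = -10.3351988834
(2*(-11.5298868932) − (-12.7245749030))/(2 − 1) = -10.3351988834
Correction |R − A(h/2)| = 1.195e+00; gap |A(h/2) − A(h)| = 1.195e+00.

-10.335199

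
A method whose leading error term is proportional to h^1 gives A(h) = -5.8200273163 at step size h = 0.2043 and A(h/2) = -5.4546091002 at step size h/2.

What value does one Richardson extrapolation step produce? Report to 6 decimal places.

With r = 1 the leading error scales as h^1, so the weight is 2^1 = 2.
2·(-5.4546091002) = -10.9092182004; (-10.9092182004) − (-5.8200273163) = -5.0891908841
Denominator 2 − 1 = 1.
(2·(-5.4546091002) − (-5.8200273163))/(2 − 1) = -5.0891908841
Correction |R − A(h/2)| = 3.654e-01; gap |A(h/2) − A(h)| = 3.654e-01.

-5.089191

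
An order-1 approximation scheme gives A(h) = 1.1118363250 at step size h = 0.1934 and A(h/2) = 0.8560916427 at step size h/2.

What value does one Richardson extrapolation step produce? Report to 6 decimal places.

Error is O(h^1); halving h shrinks it by 2^1 = 2.
Top: 2(0.8560916427) − (1.1118363250) = 0.6003469604
Divide by 2^1 − 1 = 1.
Result: 0.6003469604

0.600347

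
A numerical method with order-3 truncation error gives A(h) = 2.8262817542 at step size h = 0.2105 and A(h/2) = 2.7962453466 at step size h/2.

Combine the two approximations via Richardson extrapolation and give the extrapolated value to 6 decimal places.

Method order is 3; weight 2^3 = 8.
Top: 8(2.7962453466) − (2.8262817542) = 19.5436810186
Divide by 2^3 − 1 = 7.
So the Richardson estimate is 2.7919544312.

2.791954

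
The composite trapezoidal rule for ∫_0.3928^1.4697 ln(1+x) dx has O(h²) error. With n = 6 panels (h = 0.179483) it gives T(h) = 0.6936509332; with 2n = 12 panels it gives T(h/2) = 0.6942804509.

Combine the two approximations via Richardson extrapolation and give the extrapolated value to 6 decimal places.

0.694490

Method order is 2; weight 2^2 = 4.
4*0.6942804509 = 2.7771218036; 2.7771218036 − 0.6936509332 = 2.0834708704
Denominator 4 − 1 = 3.
Result: 0.6944902901
Shift from A(h/2): +0.0002098392.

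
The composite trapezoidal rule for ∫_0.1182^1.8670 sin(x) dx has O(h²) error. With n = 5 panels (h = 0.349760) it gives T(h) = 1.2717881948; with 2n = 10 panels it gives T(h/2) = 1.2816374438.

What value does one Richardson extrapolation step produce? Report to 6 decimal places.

1.284921

Method order is 2; weight 2^2 = 4.
Top: 4(1.2816374438) − (1.2717881948) = 3.8547615804
(4×1.2816374438 − 1.2717881948)/(4 − 1) = 1.2849205268
Correction |R − A(h/2)| = 3.283e-03; gap |A(h/2) − A(h)| = 9.849e-03.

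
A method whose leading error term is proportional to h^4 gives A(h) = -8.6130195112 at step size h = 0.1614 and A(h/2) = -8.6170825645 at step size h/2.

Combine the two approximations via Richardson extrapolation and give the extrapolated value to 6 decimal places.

-8.617353

Order 4 gives 2^r = 16 and 2^r − 1 = 15.
16×(-8.6170825645) = -137.8733210320; (-137.8733210320) − (-8.6130195112) = -129.2603015208
Denominator 16 − 1 = 15.
R = (-129.2603015208)/15 = -8.6173534347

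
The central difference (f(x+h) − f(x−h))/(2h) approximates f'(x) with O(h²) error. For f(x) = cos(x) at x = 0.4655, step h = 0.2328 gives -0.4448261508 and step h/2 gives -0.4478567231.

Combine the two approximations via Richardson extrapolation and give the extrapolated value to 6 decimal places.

-0.448867

r = 2, so 2^r = 4.
Weighted: (-1.7914268924) − (-0.4448261508) = -1.3466007416
(-1.3466007416) ÷ 3 = -0.4488669139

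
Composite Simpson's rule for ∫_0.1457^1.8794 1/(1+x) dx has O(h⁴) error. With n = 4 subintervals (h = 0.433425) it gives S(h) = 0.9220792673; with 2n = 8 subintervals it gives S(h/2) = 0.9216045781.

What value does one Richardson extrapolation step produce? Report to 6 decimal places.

Order 4 gives 2^r = 16 and 2^r − 1 = 15.
16·0.9216045781 − 0.9220792673 = 13.8235939823
Divide by 2^4 − 1 = 15.
(16·0.9216045781 − 0.9220792673)/(16 − 1) = 0.9215729322

0.921573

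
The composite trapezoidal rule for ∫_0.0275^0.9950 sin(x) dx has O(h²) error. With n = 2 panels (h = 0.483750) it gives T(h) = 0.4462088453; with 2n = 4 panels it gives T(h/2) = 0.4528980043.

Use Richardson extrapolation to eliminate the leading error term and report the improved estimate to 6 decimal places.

The method has order 2: 2^2 = 4.
2^2 × A(h/2) = 1.8115920172; minus A(h) gives 1.3653831719.
R = 1.3653831719/3 = 0.4551277240
Shift from A(h/2): +0.0022297197.

0.455128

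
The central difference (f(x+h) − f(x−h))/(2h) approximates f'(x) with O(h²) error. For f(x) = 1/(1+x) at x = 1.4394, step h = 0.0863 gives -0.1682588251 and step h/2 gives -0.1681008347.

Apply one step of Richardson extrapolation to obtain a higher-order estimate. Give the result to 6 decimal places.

-0.168048

Leading term ∝ h^2; use weight 4 = 2^2.
Difference of the inputs: -0.1681008347 − (-0.1682588251) = 0.0001579904
Correction (A(h/2) − A(h))/(4 − 1) = 0.0001579904/3 = 0.0000526635
R = -0.1681008347 + 0.0000526635 = -0.1680481712
Correction |R − A(h/2)| = 5.266e-05; gap |A(h/2) − A(h)| = 1.580e-04.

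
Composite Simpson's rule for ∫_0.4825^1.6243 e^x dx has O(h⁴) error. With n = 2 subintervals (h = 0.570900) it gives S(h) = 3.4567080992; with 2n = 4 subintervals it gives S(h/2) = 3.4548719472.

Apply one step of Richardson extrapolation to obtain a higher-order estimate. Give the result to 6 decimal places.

3.454750

Order 4 gives 2^r = 16 and 2^r − 1 = 15.
Numerator 16×A(h/2) − A(h) = 16×3.4548719472 − 3.4567080992 = 51.8212430560
Denominator 16 − 1 = 15.
51.8212430560 ÷ 15 = 3.4547495371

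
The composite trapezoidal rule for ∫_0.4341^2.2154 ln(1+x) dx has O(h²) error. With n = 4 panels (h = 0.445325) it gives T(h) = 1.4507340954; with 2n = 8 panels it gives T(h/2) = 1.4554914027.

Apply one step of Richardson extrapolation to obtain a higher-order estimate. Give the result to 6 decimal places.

1.457077

Error is O(h^2); halving h shrinks it by 2^2 = 4.
4×1.4554914027 − 1.4507340954 = 4.3712315154
4.3712315154 ÷ 3 = 1.4570771718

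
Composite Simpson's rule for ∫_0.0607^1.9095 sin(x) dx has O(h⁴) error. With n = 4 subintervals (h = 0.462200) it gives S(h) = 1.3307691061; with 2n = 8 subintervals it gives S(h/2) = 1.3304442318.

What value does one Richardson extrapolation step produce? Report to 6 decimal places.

Error is O(h^4); halving h shrinks it by 2^4 = 16.
Difference of the inputs: 1.3304442318 − 1.3307691061 = -0.0003248743
Divide by 2^4 − 1 = 15: (-0.0003248743)/15 = -0.0000216583
R = 1.3304442318 − 0.0000216583 = 1.3304225735
Shift from A(h/2): −0.0000216583.

1.330423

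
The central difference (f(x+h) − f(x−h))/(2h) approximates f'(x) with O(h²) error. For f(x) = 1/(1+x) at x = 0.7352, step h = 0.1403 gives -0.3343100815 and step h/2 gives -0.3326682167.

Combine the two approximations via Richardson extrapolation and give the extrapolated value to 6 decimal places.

Method order is 2; weight 2^2 = 4.
Top: 4(-0.3326682167) − (-0.3343100815) = -0.9963627853
Denominator 4 − 1 = 3.
So the Richardson estimate is -0.3321209284.

-0.332121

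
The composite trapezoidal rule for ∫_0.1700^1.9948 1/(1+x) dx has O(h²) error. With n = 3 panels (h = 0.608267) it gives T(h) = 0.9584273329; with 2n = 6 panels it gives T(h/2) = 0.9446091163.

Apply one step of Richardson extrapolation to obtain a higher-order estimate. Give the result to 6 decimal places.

0.940003

Error is O(h^2); halving h shrinks it by 2^2 = 4.
4 × 0.9446091163 = 3.7784364652; subtract 0.9584273329 → 2.8200091323
Divide by 2^2 − 1 = 3.
(4 × 0.9446091163 − 0.9584273329)/(4 − 1) = 0.9400030441
Gap between inputs: 1.382e-02; correction applied: −0.0046060722.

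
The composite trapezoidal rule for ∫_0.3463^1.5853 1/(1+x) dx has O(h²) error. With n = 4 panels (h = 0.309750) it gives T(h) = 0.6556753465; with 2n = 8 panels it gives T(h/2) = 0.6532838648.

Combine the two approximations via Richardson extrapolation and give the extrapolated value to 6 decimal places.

0.652487

Leading term ∝ h^2; use weight 4 = 2^2.
4·0.6532838648 − 0.6556753465 = 1.9574601127
Divide by 2^2 − 1 = 3.
R = 1.9574601127/3 = 0.6524867042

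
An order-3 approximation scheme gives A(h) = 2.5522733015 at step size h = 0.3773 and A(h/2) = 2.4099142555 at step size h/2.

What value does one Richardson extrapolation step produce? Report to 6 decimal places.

Leading term ∝ h^3; use weight 8 = 2^3.
8*2.4099142555 − 2.5522733015 = 16.7270407425
R = 16.7270407425/7 = 2.3895772489
Gap between inputs: 1.424e-01; correction applied: −0.0203370066.

2.389577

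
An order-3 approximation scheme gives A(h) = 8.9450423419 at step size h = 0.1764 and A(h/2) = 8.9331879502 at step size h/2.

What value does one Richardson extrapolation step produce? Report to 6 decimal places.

The method has order 3: 2^3 = 8.
8 × 8.9331879502 = 71.4655036016; 71.4655036016 − 8.9450423419 = 62.5204612597
Denominator 8 − 1 = 7.
Extrapolated: 62.5204612597 / 7 = 8.9314944657
Gap between inputs: 1.185e-02; correction applied: −0.0016934845.

8.931494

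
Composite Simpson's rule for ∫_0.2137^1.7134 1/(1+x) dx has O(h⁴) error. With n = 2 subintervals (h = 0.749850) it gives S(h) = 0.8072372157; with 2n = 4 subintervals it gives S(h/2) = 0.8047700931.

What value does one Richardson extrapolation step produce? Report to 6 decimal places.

0.804606

Leading term ∝ h^4; use weight 16 = 2^4.
Difference of the inputs: 0.8047700931 − 0.8072372157 = -0.0024671226
Correction (A(h/2) − A(h))/(16 − 1) = (-0.0024671226)/15 = -0.0001644748
R = 0.8047700931 − 0.0001644748 = 0.8046056183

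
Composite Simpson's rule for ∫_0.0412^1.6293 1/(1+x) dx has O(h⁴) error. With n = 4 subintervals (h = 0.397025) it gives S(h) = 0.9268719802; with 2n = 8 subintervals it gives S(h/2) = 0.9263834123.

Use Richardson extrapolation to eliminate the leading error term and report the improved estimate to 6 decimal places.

0.926351

r = 4: numerator weight 16, denominator 15.
Weighted: 14.8221345968 − 0.9268719802 = 13.8952626166
R = 13.8952626166/15 = 0.9263508411
Shift from A(h/2): −0.0000325712.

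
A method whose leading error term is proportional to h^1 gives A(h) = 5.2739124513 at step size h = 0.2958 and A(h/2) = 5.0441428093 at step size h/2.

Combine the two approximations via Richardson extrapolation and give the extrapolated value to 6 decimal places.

Order 1 gives 2^r = 2 and 2^r − 1 = 1.
2*5.0441428093 − 5.2739124513 = 4.8143731673
R = 4.8143731673/1 = 4.8143731673
Gap between inputs: 2.298e-01; correction applied: −0.2297696420.

4.814373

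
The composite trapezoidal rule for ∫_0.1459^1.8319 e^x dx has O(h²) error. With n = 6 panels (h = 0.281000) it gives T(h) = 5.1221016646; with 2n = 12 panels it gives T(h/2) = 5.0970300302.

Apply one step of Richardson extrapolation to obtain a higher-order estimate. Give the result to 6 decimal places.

Order 2 gives 2^r = 4 and 2^r − 1 = 3.
2^2*A(h/2) = 20.3881201208; minus A(h) gives 15.2660184562.
Divide by 2^2 − 1 = 3.
Extrapolated: 15.2660184562 / 3 = 5.0886728187
Correction |R − A(h/2)| = 8.357e-03; gap |A(h/2) − A(h)| = 2.507e-02.

5.088673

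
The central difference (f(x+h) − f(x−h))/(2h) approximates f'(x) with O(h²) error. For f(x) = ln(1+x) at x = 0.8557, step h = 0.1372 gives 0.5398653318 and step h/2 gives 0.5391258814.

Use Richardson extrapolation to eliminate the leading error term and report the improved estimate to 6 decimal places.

r = 2: numerator weight 4, denominator 3.
4×0.5391258814 = 2.1565035256; subtract 0.5398653318 → 1.6166381938
Extrapolated: 1.6166381938 / 3 = 0.5388793979

0.538879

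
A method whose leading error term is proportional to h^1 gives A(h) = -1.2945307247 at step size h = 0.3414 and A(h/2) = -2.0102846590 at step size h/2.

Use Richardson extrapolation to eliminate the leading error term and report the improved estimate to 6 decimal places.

-2.726039

r = 1, so 2^r = 2.
Numerator 2*A(h/2) − A(h) = 2*(-2.0102846590) − (-1.2945307247) = -2.7260385933
Divide by 2^1 − 1 = 1.
So the Richardson estimate is -2.7260385933.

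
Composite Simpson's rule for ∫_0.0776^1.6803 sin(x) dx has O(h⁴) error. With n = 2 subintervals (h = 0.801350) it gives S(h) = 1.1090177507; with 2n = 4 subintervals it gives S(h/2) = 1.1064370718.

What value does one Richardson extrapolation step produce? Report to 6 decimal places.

Leading term ∝ h^4; use weight 16 = 2^4.
2^4 × A(h/2) = 17.7029931488; minus A(h) gives 16.5939753981.
R = 16.5939753981/15 = 1.1062650265
Shift from A(h/2): −0.0001720453.

1.106265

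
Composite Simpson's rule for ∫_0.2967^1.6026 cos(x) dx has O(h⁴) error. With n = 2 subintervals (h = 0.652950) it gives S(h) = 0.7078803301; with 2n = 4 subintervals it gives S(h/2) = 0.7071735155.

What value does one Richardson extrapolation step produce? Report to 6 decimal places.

0.707126

Error is O(h^4); halving h shrinks it by 2^4 = 16.
16·0.7071735155 − 0.7078803301 = 10.6068959179
Extrapolated: 10.6068959179 / 15 = 0.7071263945
Shift from A(h/2): −0.0000471210.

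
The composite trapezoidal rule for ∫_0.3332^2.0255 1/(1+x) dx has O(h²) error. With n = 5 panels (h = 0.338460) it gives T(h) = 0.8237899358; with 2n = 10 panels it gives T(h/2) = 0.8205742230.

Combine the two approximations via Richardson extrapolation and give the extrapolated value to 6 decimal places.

Error is O(h^2); halving h shrinks it by 2^2 = 4.
A(h/2) − A(h) = 0.8205742230 − 0.8237899358 = -0.0032157128
Divide by 2^2 − 1 = 3: (-0.0032157128)/3 = -0.0010719043
R = 0.8205742230 − 0.0010719043 = 0.8195023187
Correction |R − A(h/2)| = 1.072e-03; gap |A(h/2) − A(h)| = 3.216e-03.

0.819502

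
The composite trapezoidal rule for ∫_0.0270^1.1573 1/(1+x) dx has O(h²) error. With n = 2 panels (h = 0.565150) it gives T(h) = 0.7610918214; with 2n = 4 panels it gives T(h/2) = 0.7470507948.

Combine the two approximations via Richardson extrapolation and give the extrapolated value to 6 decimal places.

r = 2, so 2^r = 4.
4*0.7470507948 = 2.9882031792; subtract 0.7610918214 → 2.2271113578
Divide by 2^2 − 1 = 3.
(4*0.7470507948 − 0.7610918214)/(4 − 1) = 0.7423704526

0.742370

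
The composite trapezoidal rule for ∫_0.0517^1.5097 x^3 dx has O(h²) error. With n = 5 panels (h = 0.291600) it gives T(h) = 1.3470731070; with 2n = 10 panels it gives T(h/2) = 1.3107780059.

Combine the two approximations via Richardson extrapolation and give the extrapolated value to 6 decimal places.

With r = 2 the leading error scales as h^2, so the weight is 2^2 = 4.
4*1.3107780059 − 1.3470731070 = 3.8960389166
Denominator 4 − 1 = 3.
Result: 1.2986796389

1.298680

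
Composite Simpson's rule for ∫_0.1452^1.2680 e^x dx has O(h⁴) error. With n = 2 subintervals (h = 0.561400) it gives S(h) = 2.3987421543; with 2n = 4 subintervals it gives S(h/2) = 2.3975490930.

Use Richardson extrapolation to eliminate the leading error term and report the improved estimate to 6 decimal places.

r = 4: numerator weight 16, denominator 15.
Weighted: 38.3607854880 − 2.3987421543 = 35.9620433337
(16×2.3975490930 − 2.3987421543)/(16 − 1) = 2.3974695556
Correction |R − A(h/2)| = 7.954e-05; gap |A(h/2) − A(h)| = 1.193e-03.

2.397470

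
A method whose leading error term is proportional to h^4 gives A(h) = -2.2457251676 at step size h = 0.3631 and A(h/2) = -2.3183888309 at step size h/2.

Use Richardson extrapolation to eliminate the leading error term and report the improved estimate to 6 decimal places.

r = 4, so 2^r = 16.
Numerator 16*A(h/2) − A(h) = 16*(-2.3183888309) − (-2.2457251676) = -34.8484961268
Extrapolated: (-34.8484961268) / 15 = -2.3232330751

-2.323233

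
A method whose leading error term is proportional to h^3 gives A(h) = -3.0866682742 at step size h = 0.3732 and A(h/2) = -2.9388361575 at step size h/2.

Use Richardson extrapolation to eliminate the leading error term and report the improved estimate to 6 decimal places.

-2.917717

With r = 3 the leading error scales as h^3, so the weight is 2^3 = 8.
8*(-2.9388361575) − (-3.0866682742) = -20.4240209858
Denominator 8 − 1 = 7.
So the Richardson estimate is -2.9177172837.
Shift from A(h/2): +0.0211188738.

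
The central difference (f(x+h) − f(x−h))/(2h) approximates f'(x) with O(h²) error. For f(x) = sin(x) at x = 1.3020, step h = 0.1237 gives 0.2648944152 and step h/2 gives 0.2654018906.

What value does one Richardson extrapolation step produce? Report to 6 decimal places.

Method order is 2; weight 2^2 = 4.
2^2 × A(h/2) = 1.0616075624; minus A(h) gives 0.7967131472.
0.7967131472 ÷ 3 = 0.2655710491
Gap between inputs: 5.075e-04; correction applied: +0.0001691585.

0.265571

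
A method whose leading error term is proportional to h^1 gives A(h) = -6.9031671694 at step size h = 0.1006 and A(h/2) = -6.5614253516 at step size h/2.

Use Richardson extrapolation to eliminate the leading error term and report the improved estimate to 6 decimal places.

-6.219684

Leading term ∝ h^1; use weight 2 = 2^1.
Difference of the inputs: -6.5614253516 − (-6.9031671694) = 0.3417418178
Correction (A(h/2) − A(h))/(2 − 1) = 0.3417418178/1 = 0.3417418178
R = -6.5614253516 + 0.3417418178 = -6.2196835338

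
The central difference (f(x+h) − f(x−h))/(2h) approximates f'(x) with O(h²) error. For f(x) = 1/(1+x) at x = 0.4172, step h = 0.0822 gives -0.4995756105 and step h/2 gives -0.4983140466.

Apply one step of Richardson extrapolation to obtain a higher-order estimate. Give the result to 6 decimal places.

Leading term ∝ h^2; use weight 4 = 2^2.
2^2*A(h/2) = -1.9932561864; minus A(h) gives -1.4936805759.
(-1.4936805759) ÷ 3 = -0.4978935253
Correction |R − A(h/2)| = 4.205e-04; gap |A(h/2) − A(h)| = 1.262e-03.

-0.497894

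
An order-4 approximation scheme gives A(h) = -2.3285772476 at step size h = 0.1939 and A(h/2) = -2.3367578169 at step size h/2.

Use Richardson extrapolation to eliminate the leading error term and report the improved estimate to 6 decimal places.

Order 4 gives 2^r = 16 and 2^r − 1 = 15.
16*(-2.3367578169) = -37.3881250704; subtract (-2.3285772476) → -35.0595478228
Denominator 16 − 1 = 15.
Extrapolated: (-35.0595478228) / 15 = -2.3373031882

-2.337303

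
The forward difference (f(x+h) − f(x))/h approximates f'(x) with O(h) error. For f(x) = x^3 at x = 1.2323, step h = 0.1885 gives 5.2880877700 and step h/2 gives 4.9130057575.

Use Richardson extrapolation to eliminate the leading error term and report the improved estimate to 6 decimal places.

4.537924

With r = 1 the leading error scales as h^1, so the weight is 2^1 = 2.
Difference of the inputs: 4.9130057575 − 5.2880877700 = -0.3750820125
Divide by 2^1 − 1 = 1: (-0.3750820125)/1 = -0.3750820125
R = A(h/2) + (A(h/2) − A(h))/1 = 4.9130057575 − 0.3750820125 = 4.5379237450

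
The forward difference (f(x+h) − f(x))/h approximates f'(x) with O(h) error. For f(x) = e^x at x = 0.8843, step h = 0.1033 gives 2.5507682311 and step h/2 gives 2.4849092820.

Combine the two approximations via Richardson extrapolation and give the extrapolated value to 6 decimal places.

Order 1 gives 2^r = 2 and 2^r − 1 = 1.
Weighted: 4.9698185640 − 2.5507682311 = 2.4190503329
2.4190503329 ÷ 1 = 2.4190503329

2.419050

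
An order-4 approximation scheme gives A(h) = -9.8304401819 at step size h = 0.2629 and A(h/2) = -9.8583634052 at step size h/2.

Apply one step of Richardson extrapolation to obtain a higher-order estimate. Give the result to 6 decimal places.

-9.860225

Leading term ∝ h^4; use weight 16 = 2^4.
Weighted: (-157.7338144832) − (-9.8304401819) = -147.9033743013
Extrapolated: (-147.9033743013) / 15 = -9.8602249534
Correction |R − A(h/2)| = 1.862e-03; gap |A(h/2) − A(h)| = 2.792e-02.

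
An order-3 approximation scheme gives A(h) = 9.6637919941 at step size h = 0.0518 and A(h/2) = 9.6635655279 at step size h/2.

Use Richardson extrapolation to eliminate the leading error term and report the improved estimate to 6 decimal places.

9.663533

Leading term ∝ h^3; use weight 8 = 2^3.
Weighted: 77.3085242232 − 9.6637919941 = 67.6447322291
(8 × 9.6635655279 − 9.6637919941)/(8 − 1) = 9.6635331756
Gap between inputs: 2.265e-04; correction applied: −0.0000323523.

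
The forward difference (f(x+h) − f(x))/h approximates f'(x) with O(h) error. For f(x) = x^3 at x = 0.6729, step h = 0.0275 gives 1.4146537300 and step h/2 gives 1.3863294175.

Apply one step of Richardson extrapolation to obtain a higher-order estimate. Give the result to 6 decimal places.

1.358005

r = 1: numerator weight 2, denominator 1.
2^1·A(h/2) = 2.7726588350; minus A(h) gives 1.3580051050.
Divide by 2^1 − 1 = 1.
Extrapolated: 1.3580051050 / 1 = 1.3580051050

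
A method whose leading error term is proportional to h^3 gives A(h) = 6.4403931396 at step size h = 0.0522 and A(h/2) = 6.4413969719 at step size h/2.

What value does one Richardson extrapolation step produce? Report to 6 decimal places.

The method has order 3: 2^3 = 8.
8×6.4413969719 − 6.4403931396 = 45.0907826356
(8×6.4413969719 − 6.4403931396)/(8 − 1) = 6.4415403765
Gap between inputs: 1.004e-03; correction applied: +0.0001434046.

6.441540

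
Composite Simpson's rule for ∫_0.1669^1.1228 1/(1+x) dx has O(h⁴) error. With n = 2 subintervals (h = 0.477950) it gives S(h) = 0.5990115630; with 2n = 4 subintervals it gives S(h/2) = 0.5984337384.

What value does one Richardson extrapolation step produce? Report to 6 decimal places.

The method has order 4: 2^4 = 16.
A(h/2) − A(h) = 0.5984337384 − 0.5990115630 = -0.0005778246
Correction (A(h/2) − A(h))/(16 − 1) = (-0.0005778246)/15 = -0.0000385216
R = 0.5984337384 − 0.0000385216 = 0.5983952168

0.598395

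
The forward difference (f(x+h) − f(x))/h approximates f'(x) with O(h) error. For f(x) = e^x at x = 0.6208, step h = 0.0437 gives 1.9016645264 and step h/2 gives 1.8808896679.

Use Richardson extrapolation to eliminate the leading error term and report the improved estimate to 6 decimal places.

1.860115

With r = 1 the leading error scales as h^1, so the weight is 2^1 = 2.
2 × 1.8808896679 = 3.7617793358; subtract 1.9016645264 → 1.8601148094
Extrapolated: 1.8601148094 / 1 = 1.8601148094
Correction |R − A(h/2)| = 2.077e-02; gap |A(h/2) − A(h)| = 2.077e-02.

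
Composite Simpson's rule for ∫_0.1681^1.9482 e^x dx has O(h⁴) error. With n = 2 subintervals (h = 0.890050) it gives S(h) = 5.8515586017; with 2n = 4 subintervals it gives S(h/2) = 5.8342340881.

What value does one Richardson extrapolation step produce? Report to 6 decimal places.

Leading term ∝ h^4; use weight 16 = 2^4.
16*5.8342340881 = 93.3477454096; 93.3477454096 − 5.8515586017 = 87.4961868079
Extrapolated: 87.4961868079 / 15 = 5.8330791205

5.833079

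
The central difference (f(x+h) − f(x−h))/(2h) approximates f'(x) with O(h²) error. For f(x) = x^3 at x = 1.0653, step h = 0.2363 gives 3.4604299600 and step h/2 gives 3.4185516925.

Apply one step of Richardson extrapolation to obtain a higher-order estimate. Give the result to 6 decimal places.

Method order is 2; weight 2^2 = 4.
4*3.4185516925 − 3.4604299600 = 10.2137768100
(4*3.4185516925 − 3.4604299600)/(4 − 1) = 3.4045922700

3.404592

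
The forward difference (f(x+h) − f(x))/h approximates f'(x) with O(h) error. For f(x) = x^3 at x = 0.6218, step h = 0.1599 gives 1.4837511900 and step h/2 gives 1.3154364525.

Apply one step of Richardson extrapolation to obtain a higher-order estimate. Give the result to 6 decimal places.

1.147122

r = 1: numerator weight 2, denominator 1.
Difference of the inputs: 1.3154364525 − 1.4837511900 = -0.1683147375
Correction (A(h/2) − A(h))/(2 − 1) = (-0.1683147375)/1 = -0.1683147375
R = 1.3154364525 − 0.1683147375 = 1.1471217150
Correction |R − A(h/2)| = 1.683e-01; gap |A(h/2) − A(h)| = 1.683e-01.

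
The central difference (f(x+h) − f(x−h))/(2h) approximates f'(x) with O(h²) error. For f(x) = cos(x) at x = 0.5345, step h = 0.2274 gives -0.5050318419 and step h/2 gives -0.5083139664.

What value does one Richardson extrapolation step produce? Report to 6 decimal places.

-0.509408

The method has order 2: 2^2 = 4.
Weighted: (-2.0332558656) − (-0.5050318419) = -1.5282240237
(4*(-0.5083139664) − (-0.5050318419))/(4 − 1) = -0.5094080079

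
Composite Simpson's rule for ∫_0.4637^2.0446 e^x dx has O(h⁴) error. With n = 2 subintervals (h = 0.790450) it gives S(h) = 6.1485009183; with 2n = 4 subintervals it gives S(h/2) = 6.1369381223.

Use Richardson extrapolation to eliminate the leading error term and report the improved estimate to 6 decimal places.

6.136167

r = 4: numerator weight 16, denominator 15.
Top: 16(6.1369381223) − (6.1485009183) = 92.0425090385
Divide by 2^4 − 1 = 15.
92.0425090385 ÷ 15 = 6.1361672692
Correction |R − A(h/2)| = 7.709e-04; gap |A(h/2) − A(h)| = 1.156e-02.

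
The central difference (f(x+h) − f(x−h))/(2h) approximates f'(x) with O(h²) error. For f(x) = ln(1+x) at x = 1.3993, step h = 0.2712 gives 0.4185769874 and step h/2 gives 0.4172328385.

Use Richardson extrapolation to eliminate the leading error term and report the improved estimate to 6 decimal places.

0.416785

Error is O(h^2); halving h shrinks it by 2^2 = 4.
Weighted: 1.6689313540 − 0.4185769874 = 1.2503543666
Denominator 4 − 1 = 3.
1.2503543666 ÷ 3 = 0.4167847889
Shift from A(h/2): −0.0004480496.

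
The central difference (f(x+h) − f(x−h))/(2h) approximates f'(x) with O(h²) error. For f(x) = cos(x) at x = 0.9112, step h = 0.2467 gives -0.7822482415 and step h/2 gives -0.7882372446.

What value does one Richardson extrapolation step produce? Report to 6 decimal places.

Error is O(h^2); halving h shrinks it by 2^2 = 4.
Numerator 4×A(h/2) − A(h) = 4×(-0.7882372446) − (-0.7822482415) = -2.3707007369
Denominator 4 − 1 = 3.
Result: -0.7902335790
Shift from A(h/2): −0.0019963344.

-0.790234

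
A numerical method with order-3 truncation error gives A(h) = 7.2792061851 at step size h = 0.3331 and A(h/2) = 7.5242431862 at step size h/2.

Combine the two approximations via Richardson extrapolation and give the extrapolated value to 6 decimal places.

Order 3 gives 2^r = 8 and 2^r − 1 = 7.
8·7.5242431862 = 60.1939454896; subtract 7.2792061851 → 52.9147393045
(8·7.5242431862 − 7.2792061851)/(8 − 1) = 7.5592484721

7.559248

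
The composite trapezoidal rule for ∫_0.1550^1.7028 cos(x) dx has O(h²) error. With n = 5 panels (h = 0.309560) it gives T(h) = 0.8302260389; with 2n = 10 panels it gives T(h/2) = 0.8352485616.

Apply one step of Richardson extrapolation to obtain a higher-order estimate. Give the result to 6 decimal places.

Method order is 2; weight 2^2 = 4.
2^2×A(h/2) = 3.3409942464; minus A(h) gives 2.5107682075.
R = 2.5107682075/3 = 0.8369227358
Correction |R − A(h/2)| = 1.674e-03; gap |A(h/2) − A(h)| = 5.023e-03.

0.836923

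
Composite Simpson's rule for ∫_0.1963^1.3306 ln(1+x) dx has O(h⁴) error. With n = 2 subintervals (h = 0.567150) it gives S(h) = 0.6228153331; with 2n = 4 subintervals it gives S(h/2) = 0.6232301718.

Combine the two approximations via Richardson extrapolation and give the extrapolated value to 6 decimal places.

0.623258

Order 4 gives 2^r = 16 and 2^r − 1 = 15.
A(h/2) − A(h) = 0.6232301718 − 0.6228153331 = 0.0004148387
Divide by 2^4 − 1 = 15: 0.0004148387/15 = 0.0000276559
R = 0.6232301718 + 0.0000276559 = 0.6232578277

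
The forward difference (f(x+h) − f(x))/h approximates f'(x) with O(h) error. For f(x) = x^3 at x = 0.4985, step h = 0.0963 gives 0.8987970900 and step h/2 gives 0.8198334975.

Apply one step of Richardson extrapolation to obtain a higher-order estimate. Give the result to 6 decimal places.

0.740870

With r = 1 the leading error scales as h^1, so the weight is 2^1 = 2.
Difference of the inputs: 0.8198334975 − 0.8987970900 = -0.0789635925
Divide by 2^1 − 1 = 1: (-0.0789635925)/1 = -0.0789635925
R = A(h/2) + (A(h/2) − A(h))/1 = 0.8198334975 − 0.0789635925 = 0.7408699050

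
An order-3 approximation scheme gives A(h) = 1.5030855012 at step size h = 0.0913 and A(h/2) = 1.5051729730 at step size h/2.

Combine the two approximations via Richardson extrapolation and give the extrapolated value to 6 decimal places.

1.505471

The method has order 3: 2^3 = 8.
Numerator 8 × A(h/2) − A(h) = 8 × 1.5051729730 − 1.5030855012 = 10.5382982828
Denominator 8 − 1 = 7.
Extrapolated: 10.5382982828 / 7 = 1.5054711833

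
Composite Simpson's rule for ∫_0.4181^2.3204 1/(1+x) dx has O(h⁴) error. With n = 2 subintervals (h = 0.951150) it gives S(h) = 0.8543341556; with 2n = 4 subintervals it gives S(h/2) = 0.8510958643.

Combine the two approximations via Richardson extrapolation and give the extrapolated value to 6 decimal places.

0.850880

Order 4 gives 2^r = 16 and 2^r − 1 = 15.
16 × 0.8510958643 = 13.6175338288; subtract 0.8543341556 → 12.7631996732
Denominator 16 − 1 = 15.
Result: 0.8508799782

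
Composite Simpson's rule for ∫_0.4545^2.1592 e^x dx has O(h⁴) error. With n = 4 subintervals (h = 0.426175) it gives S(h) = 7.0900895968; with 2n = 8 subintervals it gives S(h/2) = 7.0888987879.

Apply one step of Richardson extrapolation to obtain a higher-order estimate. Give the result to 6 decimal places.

With r = 4 the leading error scales as h^4, so the weight is 2^4 = 16.
A(h/2) − A(h) = 7.0888987879 − 7.0900895968 = -0.0011908089
Divide by 2^4 − 1 = 15: (-0.0011908089)/15 = -0.0000793873
R = A(h/2) + (A(h/2) − A(h))/15 = 7.0888987879 − 0.0000793873 = 7.0888194006

7.088819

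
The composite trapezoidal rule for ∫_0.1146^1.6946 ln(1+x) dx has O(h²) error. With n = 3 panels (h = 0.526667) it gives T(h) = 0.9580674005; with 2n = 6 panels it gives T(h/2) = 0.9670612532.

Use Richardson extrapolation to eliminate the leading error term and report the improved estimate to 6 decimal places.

Method order is 2; weight 2^2 = 4.
2^2×A(h/2) = 3.8682450128; minus A(h) gives 2.9101776123.
2.9101776123 ÷ 3 = 0.9700592041
Correction |R − A(h/2)| = 2.998e-03; gap |A(h/2) − A(h)| = 8.994e-03.

0.970059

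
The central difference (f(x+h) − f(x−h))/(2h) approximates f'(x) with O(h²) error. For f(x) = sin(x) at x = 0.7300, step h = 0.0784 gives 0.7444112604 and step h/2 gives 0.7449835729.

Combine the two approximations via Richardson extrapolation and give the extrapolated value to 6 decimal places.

0.745174

r = 2: numerator weight 4, denominator 3.
A(h/2) − A(h) = 0.7449835729 − 0.7444112604 = 0.0005723125
Correction (A(h/2) − A(h))/(4 − 1) = 0.0005723125/3 = 0.0001907708
R = A(h/2) + (A(h/2) − A(h))/3 = 0.7449835729 + 0.0001907708 = 0.7451743437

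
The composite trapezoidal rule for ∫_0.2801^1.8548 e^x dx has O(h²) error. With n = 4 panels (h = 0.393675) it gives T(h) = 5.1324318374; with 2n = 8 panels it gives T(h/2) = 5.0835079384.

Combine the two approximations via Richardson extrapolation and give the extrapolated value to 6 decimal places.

5.067200

Error is O(h^2); halving h shrinks it by 2^2 = 4.
Top: 4(5.0835079384) − (5.1324318374) = 15.2015999162
Extrapolated: 15.2015999162 / 3 = 5.0671999721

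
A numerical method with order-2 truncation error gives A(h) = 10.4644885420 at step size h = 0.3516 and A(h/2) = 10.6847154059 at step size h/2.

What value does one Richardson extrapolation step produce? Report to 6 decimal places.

10.758124

Order 2 gives 2^r = 4 and 2^r − 1 = 3.
2^2*A(h/2) = 42.7388616236; minus A(h) gives 32.2743730816.
(4*10.6847154059 − 10.4644885420)/(4 − 1) = 10.7581243605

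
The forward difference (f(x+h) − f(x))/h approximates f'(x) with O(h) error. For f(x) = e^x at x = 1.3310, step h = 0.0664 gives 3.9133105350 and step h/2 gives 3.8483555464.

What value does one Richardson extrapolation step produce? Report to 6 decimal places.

Leading term ∝ h^1; use weight 2 = 2^1.
Numerator 2×A(h/2) − A(h) = 2×3.8483555464 − 3.9133105350 = 3.7834005578
Divide by 2^1 − 1 = 1.
(2×3.8483555464 − 3.9133105350)/(2 − 1) = 3.7834005578
Gap between inputs: 6.495e-02; correction applied: −0.0649549886.

3.783401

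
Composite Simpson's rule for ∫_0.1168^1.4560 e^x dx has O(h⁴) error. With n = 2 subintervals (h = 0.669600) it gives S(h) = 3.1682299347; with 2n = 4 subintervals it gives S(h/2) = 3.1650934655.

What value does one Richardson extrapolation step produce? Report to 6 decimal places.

3.164884

With r = 4 the leading error scales as h^4, so the weight is 2^4 = 16.
16×3.1650934655 = 50.6414954480; 50.6414954480 − 3.1682299347 = 47.4732655133
(16×3.1650934655 − 3.1682299347)/(16 − 1) = 3.1648843676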